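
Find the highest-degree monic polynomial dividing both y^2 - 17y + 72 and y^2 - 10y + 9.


Factor each:
  y^2 - 17y + 72 = (y - 9)(y - 8)
  y^2 - 10y + 9 = (y - 9)(y - 1)
Common monic factor: y - 9


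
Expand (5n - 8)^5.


Expand (5n - 8)^5 by repeated multiplication:
  (5n - 8)^2 = 25n^2 - 80n + 64
  (5n - 8)^3 = 125n^3 - 600n^2 + 960n - 512
  (5n - 8)^4 = 625n^4 - 4000n^3 + 9600n^2 - 10240n + 4096
= 3125n^5 - 25000n^4 + 80000n^3 - 128000n^2 + 102400n - 32768


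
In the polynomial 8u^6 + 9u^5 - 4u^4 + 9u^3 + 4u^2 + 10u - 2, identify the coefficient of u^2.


Read off the coefficient of u^2: 4


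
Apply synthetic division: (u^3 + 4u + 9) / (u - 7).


Synthetic division with c = 7. Coefficients: 1, 0, 4, 9
Bring down 1.
  1 * 7 = 7; 7 + 0 = 7
  7 * 7 = 49; 49 + 4 = 53
  53 * 7 = 371; 371 + 9 = 380
Quotient: u^2 + 7u + 53, Remainder: 380


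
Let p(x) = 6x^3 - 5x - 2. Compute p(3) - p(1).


p(3) = 145
p(1) = -1
p(3) - p(1) = 145 + 1 = 146


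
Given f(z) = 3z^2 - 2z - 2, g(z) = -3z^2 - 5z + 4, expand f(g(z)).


Substitute g(z) into f:
f(g(z)) = 3*(-3z^2 - 5z + 4)^2 + (-2)*(-3z^2 - 5z + 4) + (-2)
(-3z^2 - 5z + 4)^2 = 9z^4 + 30z^3 + z^2 - 40z + 16
Expand and combine: 27z^4 + 90z^3 + 9z^2 - 110z + 38


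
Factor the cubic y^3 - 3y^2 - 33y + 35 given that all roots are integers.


Try integer roots (divisors of 35). y=1: p(1)=0.
Divide out (y - 1): quotient is y^2 - 2y - 35.
Factor the quadratic: (y - 7)(y + 5)
Result: (y - 1)(y - 7)(y + 5)


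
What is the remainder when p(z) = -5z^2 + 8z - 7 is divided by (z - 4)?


By the Remainder Theorem, the remainder equals p(4):
  -5*(4)^2 = -80
  8*(4)^1 = 32
  constant: -7
Sum: -80 + 32 - 7 = -55


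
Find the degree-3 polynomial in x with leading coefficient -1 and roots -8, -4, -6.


p(x) = -(x + 8)(x + 4)(x + 6)
Expand: -x^3 - 18x^2 - 104x - 192


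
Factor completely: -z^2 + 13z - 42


Roots satisfy r1 + r2 = -b/a = 13 and r1*r2 = c/a = 42.
So r1 = 7, r2 = 6.
-z^2 + 13z - 42 = -(z - r1)(z - r2) = -(z - 7)(z - 6)


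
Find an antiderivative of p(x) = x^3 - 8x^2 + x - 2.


Reverse power rule on each term:
  ∫ x^3 dx = (1/4)x^4
  ∫ -8x^2 dx = -(8/3)x^3
  ∫ x dx = (1/2)x^2
  ∫ -2 dx = -2x
F(x) = (1/4)x^4 - (8/3)x^3 + (1/2)x^2 - 2x + C


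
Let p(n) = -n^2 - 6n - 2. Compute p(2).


Using direct substitution:
  -1 * (2)^2 = -4
  -6 * (2)^1 = -12
  constant: -2
Sum = -4 - 12 - 2 = -18


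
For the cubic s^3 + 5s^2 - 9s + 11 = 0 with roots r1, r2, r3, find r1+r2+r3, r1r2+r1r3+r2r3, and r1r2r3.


Monic cubic s^3+bs^2+cs+d=0: sum=-b, pairwise sum=c, product=-d.
b=5, c=-9, d=11
r1+r2+r3 = -5
r1r2+r1r3+r2r3 = -9
r1r2r3 = -11


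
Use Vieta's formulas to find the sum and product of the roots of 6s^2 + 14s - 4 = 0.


For as^2+bs+c=0: sum = -b/a, product = c/a.
a=6, b=14, c=-4
Sum = -(14)/6 = -7/3
Product = (-4)/6 = -2/3


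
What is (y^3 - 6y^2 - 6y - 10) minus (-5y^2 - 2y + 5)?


Distribute the minus sign:
  (y^3 - 6y^2 - 6y - 10)
- (-5y^2 - 2y + 5)
Negate second polynomial: 5y^2 + 2y - 5
Add: y^3 - y^2 - 4y - 15


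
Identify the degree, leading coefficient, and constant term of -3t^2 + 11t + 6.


Highest power of t is 2, with coefficient -3. Constant term is 6.
Degree = 2, leading coefficient = -3, constant term = 6


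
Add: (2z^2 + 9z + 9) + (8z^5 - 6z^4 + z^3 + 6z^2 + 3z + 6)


Align terms by degree and add:
  2z^2 + 9z + 9
+ 8z^5 - 6z^4 + z^3 + 6z^2 + 3z + 6
= 8z^5 - 6z^4 + z^3 + 8z^2 + 12z + 15


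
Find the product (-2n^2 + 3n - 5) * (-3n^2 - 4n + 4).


Distribute each term of the first polynomial:
  (-2n^2)(-3n^2 - 4n + 4) = 6n^4 + 8n^3 - 8n^2
  (3n)(-3n^2 - 4n + 4) = -9n^3 - 12n^2 + 12n
  (-5)(-3n^2 - 4n + 4) = 15n^2 + 20n - 20
Sum: 6n^4 - n^3 - 5n^2 + 32n - 20


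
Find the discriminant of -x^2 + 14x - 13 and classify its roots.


D = b^2 - 4ac = (14)^2 - 4(-1)(-13) = 196 - 52 = 144
Since D > 0: two distinct rational roots


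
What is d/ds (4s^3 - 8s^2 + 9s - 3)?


Apply the power rule term by term:
  d/ds(4s^3) = 12s^2
  d/ds(-8s^2) = -16s
  d/ds(9s) = 9
  d/ds(-3) = 0
p'(s) = 12s^2 - 16s + 9


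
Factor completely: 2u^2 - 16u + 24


Roots satisfy r1 + r2 = -b/a = 8 and r1*r2 = c/a = 12.
So r1 = 2, r2 = 6.
2u^2 - 16u + 24 = 2(u - r1)(u - r2) = 2(u - 2)(u - 6)


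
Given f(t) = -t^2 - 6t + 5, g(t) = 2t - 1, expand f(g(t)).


Substitute g(t) into f:
f(g(t)) = -1*(2t - 1)^2 + (-6)*(2t - 1) + 5
(2t - 1)^2 = 4t^2 - 4t + 1
Expand and combine: -4t^2 - 8t + 10


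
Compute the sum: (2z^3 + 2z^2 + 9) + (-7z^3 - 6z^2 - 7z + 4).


Align terms by degree and add:
  2z^3 + 2z^2 + 9
  -7z^3 - 6z^2 - 7z + 4
= -5z^3 - 4z^2 - 7z + 13


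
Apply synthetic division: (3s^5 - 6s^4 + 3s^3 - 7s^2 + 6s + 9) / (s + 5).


Synthetic division with c = -5. Coefficients: 3, -6, 3, -7, 6, 9
Bring down 3.
  3 * -5 = -15; -15 - 6 = -21
  -21 * -5 = 105; 105 + 3 = 108
  108 * -5 = -540; -540 - 7 = -547
  -547 * -5 = 2735; 2735 + 6 = 2741
  2741 * -5 = -13705; -13705 + 9 = -13696
Quotient: 3s^4 - 21s^3 + 108s^2 - 547s + 2741, Remainder: -13696


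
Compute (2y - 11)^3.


Expand (2y - 11)^3 by repeated multiplication:
  (2y - 11)^2 = 4y^2 - 44y + 121
= 8y^3 - 132y^2 + 726y - 1331


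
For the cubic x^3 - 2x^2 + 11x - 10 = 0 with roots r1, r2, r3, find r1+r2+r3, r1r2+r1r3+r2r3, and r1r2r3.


Monic cubic x^3+bx^2+cx+d=0: sum=-b, pairwise sum=c, product=-d.
b=-2, c=11, d=-10
r1+r2+r3 = 2
r1r2+r1r3+r2r3 = 11
r1r2r3 = 10


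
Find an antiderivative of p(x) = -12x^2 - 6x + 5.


Reverse power rule on each term:
  ∫ -12x^2 dx = -4x^3
  ∫ -6x dx = -3x^2
  ∫ 5 dx = 5x
F(x) = -4x^3 - 3x^2 + 5x + C


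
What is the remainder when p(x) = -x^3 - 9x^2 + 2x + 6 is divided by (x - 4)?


By the Remainder Theorem, the remainder equals p(4):
  -1*(4)^3 = -64
  -9*(4)^2 = -144
  2*(4)^1 = 8
  constant: 6
Sum: -64 - 144 + 8 + 6 = -194


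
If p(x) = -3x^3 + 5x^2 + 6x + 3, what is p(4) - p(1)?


p(4) = -85
p(1) = 11
p(4) - p(1) = -85 - 11 = -96


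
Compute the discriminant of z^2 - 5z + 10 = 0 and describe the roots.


D = b^2 - 4ac = (-5)^2 - 4(1)(10) = 25 - 40 = -15
Since D < 0: two complex conjugate roots (no real roots)


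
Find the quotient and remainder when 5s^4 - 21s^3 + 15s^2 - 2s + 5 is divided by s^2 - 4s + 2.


(5s^4 - 21s^3 + 15s^2 - 2s + 5) / (s^2 - 4s + 2)
Step 1: 5s^2 * (s^2 - 4s + 2) = 5s^4 - 20s^3 + 10s^2; subtract.
Step 2: -s * (s^2 - 4s + 2) = -s^3 + 4s^2 - 2s; subtract.
Step 3: 1 * (s^2 - 4s + 2) = s^2 - 4s + 2; subtract.
Quotient: 5s^2 - s + 1, Remainder: 4s + 3


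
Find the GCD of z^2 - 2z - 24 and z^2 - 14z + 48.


Factor each:
  z^2 - 2z - 24 = (z - 6)(z + 4)
  z^2 - 14z + 48 = (z - 6)(z - 8)
Common monic factor: z - 6


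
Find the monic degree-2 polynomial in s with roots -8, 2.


p(s) = (s + 8)(s - 2)
Expand: s^2 + 6s - 16


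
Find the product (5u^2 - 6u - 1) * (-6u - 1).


Distribute each term of the first polynomial:
  (5u^2)(-6u - 1) = -30u^3 - 5u^2
  (-6u)(-6u - 1) = 36u^2 + 6u
  (-1)(-6u - 1) = 6u + 1
Sum: -30u^3 + 31u^2 + 12u + 1


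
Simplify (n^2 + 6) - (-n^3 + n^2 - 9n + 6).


Distribute the minus sign:
  (n^2 + 6)
- (-n^3 + n^2 - 9n + 6)
Negate second polynomial: n^3 - n^2 + 9n - 6
Add: n^3 + 9n


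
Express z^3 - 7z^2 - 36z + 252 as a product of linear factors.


Try integer roots (divisors of 252). z=6: p(6)=0.
Divide out (z - 6): quotient is z^2 - z - 42.
Factor the quadratic: (z + 6)(z - 7)
Result: (z - 6)(z + 6)(z - 7)


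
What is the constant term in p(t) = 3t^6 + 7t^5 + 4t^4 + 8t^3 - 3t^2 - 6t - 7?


Read off the constant term: -7


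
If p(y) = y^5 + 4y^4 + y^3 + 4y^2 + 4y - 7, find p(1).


Using direct substitution:
  1 * (1)^5 = 1
  4 * (1)^4 = 4
  1 * (1)^3 = 1
  4 * (1)^2 = 4
  4 * (1)^1 = 4
  constant: -7
Sum = 1 + 4 + 1 + 4 + 4 - 7 = 7


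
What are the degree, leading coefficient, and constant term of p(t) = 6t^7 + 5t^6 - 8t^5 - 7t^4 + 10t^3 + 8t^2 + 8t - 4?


Highest power of t is 7, with coefficient 6. Constant term is -4.
Degree = 7, leading coefficient = 6, constant term = -4


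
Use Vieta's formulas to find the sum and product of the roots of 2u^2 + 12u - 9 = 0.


For au^2+bu+c=0: sum = -b/a, product = c/a.
a=2, b=12, c=-9
Sum = -(12)/2 = -6
Product = (-9)/2 = -9/2


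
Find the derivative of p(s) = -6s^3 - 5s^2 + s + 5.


Apply the power rule term by term:
  d/ds(-6s^3) = -18s^2
  d/ds(-5s^2) = -10s
  d/ds(s) = 1
  d/ds(5) = 0
p'(s) = -18s^2 - 10s + 1


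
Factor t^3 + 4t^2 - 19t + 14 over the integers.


Try integer roots (divisors of 14). t=1: p(1)=0.
Divide out (t - 1): quotient is t^2 + 5t - 14.
Factor the quadratic: (t - 2)(t + 7)
Result: (t - 1)(t - 2)(t + 7)


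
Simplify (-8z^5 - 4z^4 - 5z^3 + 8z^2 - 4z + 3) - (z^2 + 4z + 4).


Distribute the minus sign:
  (-8z^5 - 4z^4 - 5z^3 + 8z^2 - 4z + 3)
- (z^2 + 4z + 4)
Negate second polynomial: -z^2 - 4z - 4
Add: -8z^5 - 4z^4 - 5z^3 + 7z^2 - 8z - 1


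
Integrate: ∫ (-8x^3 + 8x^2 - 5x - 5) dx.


Reverse power rule on each term:
  ∫ -8x^3 dx = -2x^4
  ∫ 8x^2 dx = (8/3)x^3
  ∫ -5x dx = -(5/2)x^2
  ∫ -5 dx = -5x
F(x) = -2x^4 + (8/3)x^3 - (5/2)x^2 - 5x + C


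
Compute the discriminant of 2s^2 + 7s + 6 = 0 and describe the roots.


D = b^2 - 4ac = (7)^2 - 4(2)(6) = 49 - 48 = 1
Since D > 0: two distinct rational roots


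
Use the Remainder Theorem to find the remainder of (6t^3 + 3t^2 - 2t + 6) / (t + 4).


By the Remainder Theorem, the remainder equals p(-4):
  6*(-4)^3 = -384
  3*(-4)^2 = 48
  -2*(-4)^1 = 8
  constant: 6
Sum: -384 + 48 + 8 + 6 = -322


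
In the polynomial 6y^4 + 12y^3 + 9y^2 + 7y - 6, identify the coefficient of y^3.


Read off the coefficient of y^3: 12


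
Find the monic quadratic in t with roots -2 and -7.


p(t) = (t + 2)(t + 7)
Expand: t^2 + 9t + 14


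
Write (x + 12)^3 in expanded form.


Expand (x + 12)^3 by repeated multiplication:
  (x + 12)^2 = x^2 + 24x + 144
= x^3 + 36x^2 + 432x + 1728


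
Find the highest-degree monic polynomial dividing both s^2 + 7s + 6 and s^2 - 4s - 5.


Factor each:
  s^2 + 7s + 6 = (s + 1)(s + 6)
  s^2 - 4s - 5 = (s + 1)(s - 5)
Common monic factor: s + 1


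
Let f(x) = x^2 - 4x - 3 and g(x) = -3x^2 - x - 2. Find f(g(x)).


Substitute g(x) into f:
f(g(x)) = 1*(-3x^2 - x - 2)^2 + (-4)*(-3x^2 - x - 2) + (-3)
(-3x^2 - x - 2)^2 = 9x^4 + 6x^3 + 13x^2 + 4x + 4
Expand and combine: 9x^4 + 6x^3 + 25x^2 + 8x + 9


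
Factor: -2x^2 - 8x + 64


Roots satisfy r1 + r2 = -b/a = -4 and r1*r2 = c/a = -32.
So r1 = -8, r2 = 4.
-2x^2 - 8x + 64 = -2(x - r1)(x - r2) = -2(x + 8)(x - 4)


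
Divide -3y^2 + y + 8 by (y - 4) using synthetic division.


Synthetic division with c = 4. Coefficients: -3, 1, 8
Bring down -3.
  -3 * 4 = -12; -12 + 1 = -11
  -11 * 4 = -44; -44 + 8 = -36
Quotient: -3y - 11, Remainder: -36


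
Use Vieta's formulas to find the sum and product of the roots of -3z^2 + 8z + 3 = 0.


For az^2+bz+c=0: sum = -b/a, product = c/a.
a=-3, b=8, c=3
Sum = -(8)/-3 = 8/3
Product = (3)/-3 = -1


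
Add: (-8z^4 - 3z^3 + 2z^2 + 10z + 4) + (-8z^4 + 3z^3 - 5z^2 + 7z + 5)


Align terms by degree and add:
  -8z^4 - 3z^3 + 2z^2 + 10z + 4
  -8z^4 + 3z^3 - 5z^2 + 7z + 5
= -16z^4 - 3z^2 + 17z + 9


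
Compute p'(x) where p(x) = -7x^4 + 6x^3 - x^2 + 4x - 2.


Apply the power rule term by term:
  d/dx(-7x^4) = -28x^3
  d/dx(6x^3) = 18x^2
  d/dx(-x^2) = -2x
  d/dx(4x) = 4
  d/dx(-2) = 0
p'(x) = -28x^3 + 18x^2 - 2x + 4


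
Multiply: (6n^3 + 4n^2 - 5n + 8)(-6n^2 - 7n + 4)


Distribute each term of the first polynomial:
  (6n^3)(-6n^2 - 7n + 4) = -36n^5 - 42n^4 + 24n^3
  (4n^2)(-6n^2 - 7n + 4) = -24n^4 - 28n^3 + 16n^2
  (-5n)(-6n^2 - 7n + 4) = 30n^3 + 35n^2 - 20n
  (8)(-6n^2 - 7n + 4) = -48n^2 - 56n + 32
Sum: -36n^5 - 66n^4 + 26n^3 + 3n^2 - 76n + 32


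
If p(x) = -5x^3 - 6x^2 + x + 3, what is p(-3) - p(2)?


p(-3) = 81
p(2) = -59
p(-3) - p(2) = 81 + 59 = 140


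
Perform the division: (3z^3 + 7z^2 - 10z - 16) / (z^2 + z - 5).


(3z^3 + 7z^2 - 10z - 16) / (z^2 + z - 5)
Step 1: 3z * (z^2 + z - 5) = 3z^3 + 3z^2 - 15z; subtract.
Step 2: 4 * (z^2 + z - 5) = 4z^2 + 4z - 20; subtract.
Quotient: 3z + 4, Remainder: z + 4


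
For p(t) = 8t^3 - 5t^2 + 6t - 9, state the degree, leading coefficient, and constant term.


Highest power of t is 3, with coefficient 8. Constant term is -9.
Degree = 3, leading coefficient = 8, constant term = -9


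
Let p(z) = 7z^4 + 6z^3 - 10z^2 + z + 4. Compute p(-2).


Using direct substitution:
  7 * (-2)^4 = 112
  6 * (-2)^3 = -48
  -10 * (-2)^2 = -40
  1 * (-2)^1 = -2
  constant: 4
Sum = 112 - 48 - 40 - 2 + 4 = 26


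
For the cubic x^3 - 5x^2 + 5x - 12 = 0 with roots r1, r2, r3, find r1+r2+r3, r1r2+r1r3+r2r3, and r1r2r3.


Monic cubic x^3+bx^2+cx+d=0: sum=-b, pairwise sum=c, product=-d.
b=-5, c=5, d=-12
r1+r2+r3 = 5
r1r2+r1r3+r2r3 = 5
r1r2r3 = 12


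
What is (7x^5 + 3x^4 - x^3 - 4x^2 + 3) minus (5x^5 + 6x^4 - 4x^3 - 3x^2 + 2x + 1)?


Distribute the minus sign:
  (7x^5 + 3x^4 - x^3 - 4x^2 + 3)
- (5x^5 + 6x^4 - 4x^3 - 3x^2 + 2x + 1)
Negate second polynomial: -5x^5 - 6x^4 + 4x^3 + 3x^2 - 2x - 1
Add: 2x^5 - 3x^4 + 3x^3 - x^2 - 2x + 2


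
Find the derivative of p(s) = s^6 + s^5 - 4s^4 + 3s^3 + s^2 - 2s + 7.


Apply the power rule term by term:
  d/ds(s^6) = 6s^5
  d/ds(s^5) = 5s^4
  d/ds(-4s^4) = -16s^3
  d/ds(3s^3) = 9s^2
  d/ds(s^2) = 2s
  d/ds(-2s) = -2
  d/ds(7) = 0
p'(s) = 6s^5 + 5s^4 - 16s^3 + 9s^2 + 2s - 2


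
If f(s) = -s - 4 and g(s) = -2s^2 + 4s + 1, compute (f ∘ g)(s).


Substitute g(s) into f:
f(g(s)) = -1*(-2s^2 + 4s + 1) + (-4)
Expand and combine: 2s^2 - 4s - 5


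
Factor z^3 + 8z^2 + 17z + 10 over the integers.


Try integer roots (divisors of 10). z=-5: p(-5)=0.
Divide out (z + 5): quotient is z^2 + 3z + 2.
Factor the quadratic: (z + 1)(z + 2)
Result: (z + 5)(z + 1)(z + 2)


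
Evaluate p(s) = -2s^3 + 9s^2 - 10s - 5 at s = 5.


Using direct substitution:
  -2 * (5)^3 = -250
  9 * (5)^2 = 225
  -10 * (5)^1 = -50
  constant: -5
Sum = -250 + 225 - 50 - 5 = -80


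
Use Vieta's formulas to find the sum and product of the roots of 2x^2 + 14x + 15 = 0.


For ax^2+bx+c=0: sum = -b/a, product = c/a.
a=2, b=14, c=15
Sum = -(14)/2 = -7
Product = (15)/2 = 15/2


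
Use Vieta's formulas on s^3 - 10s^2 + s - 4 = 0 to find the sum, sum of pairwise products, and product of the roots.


Monic cubic s^3+bs^2+cs+d=0: sum=-b, pairwise sum=c, product=-d.
b=-10, c=1, d=-4
r1+r2+r3 = 10
r1r2+r1r3+r2r3 = 1
r1r2r3 = 4


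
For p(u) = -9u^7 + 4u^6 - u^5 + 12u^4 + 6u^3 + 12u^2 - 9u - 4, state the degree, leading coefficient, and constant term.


Highest power of u is 7, with coefficient -9. Constant term is -4.
Degree = 7, leading coefficient = -9, constant term = -4


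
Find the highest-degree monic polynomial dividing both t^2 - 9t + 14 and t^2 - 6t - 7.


Factor each:
  t^2 - 9t + 14 = (t - 7)(t - 2)
  t^2 - 6t - 7 = (t - 7)(t + 1)
Common monic factor: t - 7


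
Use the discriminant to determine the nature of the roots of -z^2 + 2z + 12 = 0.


D = b^2 - 4ac = (2)^2 - 4(-1)(12) = 4 + 48 = 52
Since D > 0: two distinct irrational roots


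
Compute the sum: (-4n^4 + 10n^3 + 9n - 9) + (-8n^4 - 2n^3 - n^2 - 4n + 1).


Align terms by degree and add:
  -4n^4 + 10n^3 + 9n - 9
  -8n^4 - 2n^3 - n^2 - 4n + 1
= -12n^4 + 8n^3 - n^2 + 5n - 8


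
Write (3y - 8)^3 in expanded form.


Expand (3y - 8)^3 by repeated multiplication:
  (3y - 8)^2 = 9y^2 - 48y + 64
= 27y^3 - 216y^2 + 576y - 512


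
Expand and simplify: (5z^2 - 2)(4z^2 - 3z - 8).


Distribute each term of the first polynomial:
  (5z^2)(4z^2 - 3z - 8) = 20z^4 - 15z^3 - 40z^2
  (-2)(4z^2 - 3z - 8) = -8z^2 + 6z + 16
Sum: 20z^4 - 15z^3 - 48z^2 + 6z + 16


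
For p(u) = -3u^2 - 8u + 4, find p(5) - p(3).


p(5) = -111
p(3) = -47
p(5) - p(3) = -111 + 47 = -64


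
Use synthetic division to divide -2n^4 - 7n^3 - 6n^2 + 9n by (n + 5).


Synthetic division with c = -5. Coefficients: -2, -7, -6, 9, 0
Bring down -2.
  -2 * -5 = 10; 10 - 7 = 3
  3 * -5 = -15; -15 - 6 = -21
  -21 * -5 = 105; 105 + 9 = 114
  114 * -5 = -570; -570 + 0 = -570
Quotient: -2n^3 + 3n^2 - 21n + 114, Remainder: -570


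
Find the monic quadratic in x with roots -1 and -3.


p(x) = (x + 1)(x + 3)
Expand: x^2 + 4x + 3


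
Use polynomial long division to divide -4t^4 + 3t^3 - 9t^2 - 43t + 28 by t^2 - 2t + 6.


(-4t^4 + 3t^3 - 9t^2 - 43t + 28) / (t^2 - 2t + 6)
Step 1: -4t^2 * (t^2 - 2t + 6) = -4t^4 + 8t^3 - 24t^2; subtract.
Step 2: -5t * (t^2 - 2t + 6) = -5t^3 + 10t^2 - 30t; subtract.
Step 3: 5 * (t^2 - 2t + 6) = 5t^2 - 10t + 30; subtract.
Quotient: -4t^2 - 5t + 5, Remainder: -3t - 2


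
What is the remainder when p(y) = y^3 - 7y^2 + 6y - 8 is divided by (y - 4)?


By the Remainder Theorem, the remainder equals p(4):
  1*(4)^3 = 64
  -7*(4)^2 = -112
  6*(4)^1 = 24
  constant: -8
Sum: 64 - 112 + 24 - 8 = -32


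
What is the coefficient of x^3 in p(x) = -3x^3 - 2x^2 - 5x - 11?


Read off the coefficient of x^3: -3


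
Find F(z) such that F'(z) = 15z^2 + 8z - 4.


Reverse power rule on each term:
  ∫ 15z^2 dz = 5z^3
  ∫ 8z dz = 4z^2
  ∫ -4 dz = -4z
F(z) = 5z^3 + 4z^2 - 4z + C


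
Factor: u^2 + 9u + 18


Roots satisfy r1 + r2 = -b/a = -9 and r1*r2 = c/a = 18.
So r1 = -6, r2 = -3.
u^2 + 9u + 18 = (u - r1)(u - r2) = (u + 6)(u + 3)


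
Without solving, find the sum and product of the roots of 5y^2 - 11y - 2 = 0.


For ay^2+by+c=0: sum = -b/a, product = c/a.
a=5, b=-11, c=-2
Sum = -(-11)/5 = 11/5
Product = (-2)/5 = -2/5


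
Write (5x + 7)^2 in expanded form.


Expand (5x + 7)^2 by repeated multiplication:
= 25x^2 + 70x + 49


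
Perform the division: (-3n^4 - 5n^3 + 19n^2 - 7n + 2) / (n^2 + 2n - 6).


(-3n^4 - 5n^3 + 19n^2 - 7n + 2) / (n^2 + 2n - 6)
Step 1: -3n^2 * (n^2 + 2n - 6) = -3n^4 - 6n^3 + 18n^2; subtract.
Step 2: n * (n^2 + 2n - 6) = n^3 + 2n^2 - 6n; subtract.
Step 3: -1 * (n^2 + 2n - 6) = -n^2 - 2n + 6; subtract.
Quotient: -3n^2 + n - 1, Remainder: n - 4


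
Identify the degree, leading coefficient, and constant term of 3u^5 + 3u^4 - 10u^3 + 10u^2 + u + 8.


Highest power of u is 5, with coefficient 3. Constant term is 8.
Degree = 5, leading coefficient = 3, constant term = 8


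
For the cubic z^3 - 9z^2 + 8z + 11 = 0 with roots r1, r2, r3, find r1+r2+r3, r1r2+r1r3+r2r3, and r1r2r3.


Monic cubic z^3+bz^2+cz+d=0: sum=-b, pairwise sum=c, product=-d.
b=-9, c=8, d=11
r1+r2+r3 = 9
r1r2+r1r3+r2r3 = 8
r1r2r3 = -11


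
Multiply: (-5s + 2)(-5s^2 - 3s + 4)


Distribute each term of the first polynomial:
  (-5s)(-5s^2 - 3s + 4) = 25s^3 + 15s^2 - 20s
  (2)(-5s^2 - 3s + 4) = -10s^2 - 6s + 8
Sum: 25s^3 + 5s^2 - 26s + 8


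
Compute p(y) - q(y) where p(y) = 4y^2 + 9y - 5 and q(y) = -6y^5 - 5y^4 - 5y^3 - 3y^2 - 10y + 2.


Distribute the minus sign:
  (4y^2 + 9y - 5)
- (-6y^5 - 5y^4 - 5y^3 - 3y^2 - 10y + 2)
Negate second polynomial: 6y^5 + 5y^4 + 5y^3 + 3y^2 + 10y - 2
Add: 6y^5 + 5y^4 + 5y^3 + 7y^2 + 19y - 7


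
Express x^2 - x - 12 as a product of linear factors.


Roots satisfy r1 + r2 = -b/a = 1 and r1*r2 = c/a = -12.
So r1 = 4, r2 = -3.
x^2 - x - 12 = (x - r1)(x - r2) = (x - 4)(x + 3)


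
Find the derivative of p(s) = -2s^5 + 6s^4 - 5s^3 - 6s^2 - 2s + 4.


Apply the power rule term by term:
  d/ds(-2s^5) = -10s^4
  d/ds(6s^4) = 24s^3
  d/ds(-5s^3) = -15s^2
  d/ds(-6s^2) = -12s
  d/ds(-2s) = -2
  d/ds(4) = 0
p'(s) = -10s^4 + 24s^3 - 15s^2 - 12s - 2


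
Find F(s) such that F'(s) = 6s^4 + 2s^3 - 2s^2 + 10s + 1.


Reverse power rule on each term:
  ∫ 6s^4 ds = (6/5)s^5
  ∫ 2s^3 ds = (1/2)s^4
  ∫ -2s^2 ds = -(2/3)s^3
  ∫ 10s ds = 5s^2
  ∫ 1 ds = s
F(s) = (6/5)s^5 + (1/2)s^4 - (2/3)s^3 + 5s^2 + s + C


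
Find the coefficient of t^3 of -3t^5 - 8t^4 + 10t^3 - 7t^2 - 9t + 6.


Read off the coefficient of t^3: 10


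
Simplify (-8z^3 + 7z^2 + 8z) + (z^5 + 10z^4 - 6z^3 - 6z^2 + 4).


Align terms by degree and add:
  -8z^3 + 7z^2 + 8z
+ z^5 + 10z^4 - 6z^3 - 6z^2 + 4
= z^5 + 10z^4 - 14z^3 + z^2 + 8z + 4


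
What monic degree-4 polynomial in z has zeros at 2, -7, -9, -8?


p(z) = (z - 2)(z + 7)(z + 9)(z + 8)
Expand: z^4 + 22z^3 + 143z^2 + 122z - 1008


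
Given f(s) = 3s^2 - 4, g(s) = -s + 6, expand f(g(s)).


Substitute g(s) into f:
f(g(s)) = 3*(-s + 6)^2 + (-4)
(-s + 6)^2 = s^2 - 12s + 36
Expand and combine: 3s^2 - 36s + 104


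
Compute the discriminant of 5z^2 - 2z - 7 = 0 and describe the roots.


D = b^2 - 4ac = (-2)^2 - 4(5)(-7) = 4 + 140 = 144
Since D > 0: two distinct rational roots


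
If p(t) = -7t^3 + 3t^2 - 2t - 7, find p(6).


Using direct substitution:
  -7 * (6)^3 = -1512
  3 * (6)^2 = 108
  -2 * (6)^1 = -12
  constant: -7
Sum = -1512 + 108 - 12 - 7 = -1423


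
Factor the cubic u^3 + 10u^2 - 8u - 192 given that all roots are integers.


Try integer roots (divisors of -192). u=-6: p(-6)=0.
Divide out (u + 6): quotient is u^2 + 4u - 32.
Factor the quadratic: (u + 8)(u - 4)
Result: (u + 6)(u + 8)(u - 4)


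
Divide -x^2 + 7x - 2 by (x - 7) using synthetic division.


Synthetic division with c = 7. Coefficients: -1, 7, -2
Bring down -1.
  -1 * 7 = -7; -7 + 7 = 0
  0 * 7 = 0; 0 - 2 = -2
Quotient: -x, Remainder: -2


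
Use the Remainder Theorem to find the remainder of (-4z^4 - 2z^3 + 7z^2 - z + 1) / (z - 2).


By the Remainder Theorem, the remainder equals p(2):
  -4*(2)^4 = -64
  -2*(2)^3 = -16
  7*(2)^2 = 28
  -1*(2)^1 = -2
  constant: 1
Sum: -64 - 16 + 28 - 2 + 1 = -53


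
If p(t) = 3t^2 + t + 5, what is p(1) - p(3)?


p(1) = 9
p(3) = 35
p(1) - p(3) = 9 - 35 = -26


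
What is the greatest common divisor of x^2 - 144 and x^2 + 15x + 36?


Factor each:
  x^2 - 144 = (x + 12)(x - 12)
  x^2 + 15x + 36 = (x + 12)(x + 3)
Common monic factor: x + 12


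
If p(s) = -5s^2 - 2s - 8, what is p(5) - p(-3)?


p(5) = -143
p(-3) = -47
p(5) - p(-3) = -143 + 47 = -96


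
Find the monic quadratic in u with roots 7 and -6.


p(u) = (u - 7)(u + 6)
Expand: u^2 - u - 42


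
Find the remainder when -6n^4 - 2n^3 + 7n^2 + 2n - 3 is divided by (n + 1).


By the Remainder Theorem, the remainder equals p(-1):
  -6*(-1)^4 = -6
  -2*(-1)^3 = 2
  7*(-1)^2 = 7
  2*(-1)^1 = -2
  constant: -3
Sum: -6 + 2 + 7 - 2 - 3 = -2


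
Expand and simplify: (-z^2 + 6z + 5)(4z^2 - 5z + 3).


Distribute each term of the first polynomial:
  (-z^2)(4z^2 - 5z + 3) = -4z^4 + 5z^3 - 3z^2
  (6z)(4z^2 - 5z + 3) = 24z^3 - 30z^2 + 18z
  (5)(4z^2 - 5z + 3) = 20z^2 - 25z + 15
Sum: -4z^4 + 29z^3 - 13z^2 - 7z + 15


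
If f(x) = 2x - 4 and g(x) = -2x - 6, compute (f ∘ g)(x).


Substitute g(x) into f:
f(g(x)) = 2*(-2x - 6) + (-4)
Expand and combine: -4x - 16


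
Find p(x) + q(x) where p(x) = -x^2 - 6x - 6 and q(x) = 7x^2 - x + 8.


Align terms by degree and add:
  -x^2 - 6x - 6
+ 7x^2 - x + 8
= 6x^2 - 7x + 2


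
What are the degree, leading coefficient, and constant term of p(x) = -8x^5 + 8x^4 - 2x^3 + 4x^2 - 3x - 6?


Highest power of x is 5, with coefficient -8. Constant term is -6.
Degree = 5, leading coefficient = -8, constant term = -6


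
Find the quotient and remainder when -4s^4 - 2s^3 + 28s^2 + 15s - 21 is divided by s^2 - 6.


(-4s^4 - 2s^3 + 28s^2 + 15s - 21) / (s^2 - 6)
Step 1: -4s^2 * (s^2 - 6) = -4s^4 + 24s^2; subtract.
Step 2: -2s * (s^2 - 6) = -2s^3 + 12s; subtract.
Step 3: 4 * (s^2 - 6) = 4s^2 - 24; subtract.
Quotient: -4s^2 - 2s + 4, Remainder: 3s + 3


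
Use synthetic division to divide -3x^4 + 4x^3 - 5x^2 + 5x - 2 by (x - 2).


Synthetic division with c = 2. Coefficients: -3, 4, -5, 5, -2
Bring down -3.
  -3 * 2 = -6; -6 + 4 = -2
  -2 * 2 = -4; -4 - 5 = -9
  -9 * 2 = -18; -18 + 5 = -13
  -13 * 2 = -26; -26 - 2 = -28
Quotient: -3x^3 - 2x^2 - 9x - 13, Remainder: -28


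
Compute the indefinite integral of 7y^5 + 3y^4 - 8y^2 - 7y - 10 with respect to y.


Reverse power rule on each term:
  ∫ 7y^5 dy = (7/6)y^6
  ∫ 3y^4 dy = (3/5)y^5
  ∫ -8y^2 dy = -(8/3)y^3
  ∫ -7y dy = -(7/2)y^2
  ∫ -10 dy = -10y
F(y) = (7/6)y^6 + (3/5)y^5 - (8/3)y^3 - (7/2)y^2 - 10y + C


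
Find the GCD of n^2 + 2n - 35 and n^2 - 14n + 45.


Factor each:
  n^2 + 2n - 35 = (n - 5)(n + 7)
  n^2 - 14n + 45 = (n - 5)(n - 9)
Common monic factor: n - 5


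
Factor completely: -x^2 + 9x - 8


Roots satisfy r1 + r2 = -b/a = 9 and r1*r2 = c/a = 8.
So r1 = 1, r2 = 8.
-x^2 + 9x - 8 = -(x - r1)(x - r2) = -(x - 1)(x - 8)


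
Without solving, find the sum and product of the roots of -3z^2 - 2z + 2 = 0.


For az^2+bz+c=0: sum = -b/a, product = c/a.
a=-3, b=-2, c=2
Sum = -(-2)/-3 = -2/3
Product = (2)/-3 = -2/3


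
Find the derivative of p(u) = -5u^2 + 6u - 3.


Apply the power rule term by term:
  d/du(-5u^2) = -10u
  d/du(6u) = 6
  d/du(-3) = 0
p'(u) = -10u + 6


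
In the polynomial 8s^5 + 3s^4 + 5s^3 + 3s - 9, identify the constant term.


Read off the constant term: -9


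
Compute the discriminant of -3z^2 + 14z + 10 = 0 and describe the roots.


D = b^2 - 4ac = (14)^2 - 4(-3)(10) = 196 + 120 = 316
Since D > 0: two distinct irrational roots


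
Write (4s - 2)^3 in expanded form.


Expand (4s - 2)^3 by repeated multiplication:
  (4s - 2)^2 = 16s^2 - 16s + 4
= 64s^3 - 96s^2 + 48s - 8


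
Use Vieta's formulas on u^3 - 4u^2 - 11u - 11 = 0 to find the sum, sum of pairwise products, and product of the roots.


Monic cubic u^3+bu^2+cu+d=0: sum=-b, pairwise sum=c, product=-d.
b=-4, c=-11, d=-11
r1+r2+r3 = 4
r1r2+r1r3+r2r3 = -11
r1r2r3 = 11


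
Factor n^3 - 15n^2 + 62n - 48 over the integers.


Try integer roots (divisors of -48). n=6: p(6)=0.
Divide out (n - 6): quotient is n^2 - 9n + 8.
Factor the quadratic: (n - 8)(n - 1)
Result: (n - 6)(n - 8)(n - 1)


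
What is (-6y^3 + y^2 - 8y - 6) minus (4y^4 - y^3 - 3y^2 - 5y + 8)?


Distribute the minus sign:
  (-6y^3 + y^2 - 8y - 6)
- (4y^4 - y^3 - 3y^2 - 5y + 8)
Negate second polynomial: -4y^4 + y^3 + 3y^2 + 5y - 8
Add: -4y^4 - 5y^3 + 4y^2 - 3y - 14


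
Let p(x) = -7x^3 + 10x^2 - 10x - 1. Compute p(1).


Using direct substitution:
  -7 * (1)^3 = -7
  10 * (1)^2 = 10
  -10 * (1)^1 = -10
  constant: -1
Sum = -7 + 10 - 10 - 1 = -8


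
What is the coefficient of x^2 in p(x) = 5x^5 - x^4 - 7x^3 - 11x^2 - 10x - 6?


Read off the coefficient of x^2: -11


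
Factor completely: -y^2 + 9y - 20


Roots satisfy r1 + r2 = -b/a = 9 and r1*r2 = c/a = 20.
So r1 = 5, r2 = 4.
-y^2 + 9y - 20 = -(y - r1)(y - r2) = -(y - 5)(y - 4)


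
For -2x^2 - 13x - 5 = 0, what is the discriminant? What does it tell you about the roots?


D = b^2 - 4ac = (-13)^2 - 4(-2)(-5) = 169 - 40 = 129
Since D > 0: two distinct irrational roots


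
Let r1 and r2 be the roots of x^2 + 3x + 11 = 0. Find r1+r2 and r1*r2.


For ax^2+bx+c=0: sum = -b/a, product = c/a.
a=1, b=3, c=11
Sum = -(3)/1 = -3
Product = (11)/1 = 11


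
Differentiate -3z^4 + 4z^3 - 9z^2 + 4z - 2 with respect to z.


Apply the power rule term by term:
  d/dz(-3z^4) = -12z^3
  d/dz(4z^3) = 12z^2
  d/dz(-9z^2) = -18z
  d/dz(4z) = 4
  d/dz(-2) = 0
p'(z) = -12z^3 + 12z^2 - 18z + 4


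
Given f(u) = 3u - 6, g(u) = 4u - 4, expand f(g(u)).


Substitute g(u) into f:
f(g(u)) = 3*(4u - 4) + (-6)
Expand and combine: 12u - 18


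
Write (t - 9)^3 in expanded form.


Expand (t - 9)^3 by repeated multiplication:
  (t - 9)^2 = t^2 - 18t + 81
= t^3 - 27t^2 + 243t - 729


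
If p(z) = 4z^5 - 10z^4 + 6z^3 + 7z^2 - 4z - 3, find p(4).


Using direct substitution:
  4 * (4)^5 = 4096
  -10 * (4)^4 = -2560
  6 * (4)^3 = 384
  7 * (4)^2 = 112
  -4 * (4)^1 = -16
  constant: -3
Sum = 4096 - 2560 + 384 + 112 - 16 - 3 = 2013


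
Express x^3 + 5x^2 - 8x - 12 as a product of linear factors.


Try integer roots (divisors of -12). x=-1: p(-1)=0.
Divide out (x + 1): quotient is x^2 + 4x - 12.
Factor the quadratic: (x + 6)(x - 2)
Result: (x + 1)(x + 6)(x - 2)


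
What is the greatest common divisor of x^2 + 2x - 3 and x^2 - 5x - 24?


Factor each:
  x^2 + 2x - 3 = (x + 3)(x - 1)
  x^2 - 5x - 24 = (x + 3)(x - 8)
Common monic factor: x + 3


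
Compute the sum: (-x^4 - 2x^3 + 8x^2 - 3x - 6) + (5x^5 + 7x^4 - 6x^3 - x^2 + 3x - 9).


Align terms by degree and add:
  -x^4 - 2x^3 + 8x^2 - 3x - 6
+ 5x^5 + 7x^4 - 6x^3 - x^2 + 3x - 9
= 5x^5 + 6x^4 - 8x^3 + 7x^2 - 15


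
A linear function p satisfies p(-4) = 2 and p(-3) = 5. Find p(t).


p(t) = mt + b. Using p(-4)=2, p(-3)=5:
m = (2 - 5)/(-4 + 3) = -3/-1 = 3
b = 2 - m*(-4) = 2 + 12 = 14
p(t) = 3t + 14


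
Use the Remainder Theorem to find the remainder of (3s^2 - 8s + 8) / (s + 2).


By the Remainder Theorem, the remainder equals p(-2):
  3*(-2)^2 = 12
  -8*(-2)^1 = 16
  constant: 8
Sum: 12 + 16 + 8 = 36


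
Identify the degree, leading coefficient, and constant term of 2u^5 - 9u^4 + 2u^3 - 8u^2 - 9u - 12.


Highest power of u is 5, with coefficient 2. Constant term is -12.
Degree = 5, leading coefficient = 2, constant term = -12


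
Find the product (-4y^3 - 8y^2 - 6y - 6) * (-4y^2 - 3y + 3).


Distribute each term of the first polynomial:
  (-4y^3)(-4y^2 - 3y + 3) = 16y^5 + 12y^4 - 12y^3
  (-8y^2)(-4y^2 - 3y + 3) = 32y^4 + 24y^3 - 24y^2
  (-6y)(-4y^2 - 3y + 3) = 24y^3 + 18y^2 - 18y
  (-6)(-4y^2 - 3y + 3) = 24y^2 + 18y - 18
Sum: 16y^5 + 44y^4 + 36y^3 + 18y^2 - 18


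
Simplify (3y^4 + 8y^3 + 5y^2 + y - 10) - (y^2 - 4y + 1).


Distribute the minus sign:
  (3y^4 + 8y^3 + 5y^2 + y - 10)
- (y^2 - 4y + 1)
Negate second polynomial: -y^2 + 4y - 1
Add: 3y^4 + 8y^3 + 4y^2 + 5y - 11


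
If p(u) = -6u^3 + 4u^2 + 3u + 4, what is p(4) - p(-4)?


p(4) = -304
p(-4) = 440
p(4) - p(-4) = -304 - 440 = -744


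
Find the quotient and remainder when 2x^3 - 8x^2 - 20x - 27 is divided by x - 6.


(2x^3 - 8x^2 - 20x - 27) / (x - 6)
Step 1: 2x^2 * (x - 6) = 2x^3 - 12x^2; subtract.
Step 2: 4x * (x - 6) = 4x^2 - 24x; subtract.
Step 3: 4 * (x - 6) = 4x - 24; subtract.
Quotient: 2x^2 + 4x + 4, Remainder: -3


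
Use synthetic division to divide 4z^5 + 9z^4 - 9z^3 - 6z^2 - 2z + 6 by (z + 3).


Synthetic division with c = -3. Coefficients: 4, 9, -9, -6, -2, 6
Bring down 4.
  4 * -3 = -12; -12 + 9 = -3
  -3 * -3 = 9; 9 - 9 = 0
  0 * -3 = 0; 0 - 6 = -6
  -6 * -3 = 18; 18 - 2 = 16
  16 * -3 = -48; -48 + 6 = -42
Quotient: 4z^4 - 3z^3 - 6z + 16, Remainder: -42


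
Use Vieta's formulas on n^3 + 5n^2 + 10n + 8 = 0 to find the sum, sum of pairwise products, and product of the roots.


Monic cubic n^3+bn^2+cn+d=0: sum=-b, pairwise sum=c, product=-d.
b=5, c=10, d=8
r1+r2+r3 = -5
r1r2+r1r3+r2r3 = 10
r1r2r3 = -8


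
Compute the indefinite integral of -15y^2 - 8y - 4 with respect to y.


Reverse power rule on each term:
  ∫ -15y^2 dy = -5y^3
  ∫ -8y dy = -4y^2
  ∫ -4 dy = -4y
F(y) = -5y^3 - 4y^2 - 4y + C


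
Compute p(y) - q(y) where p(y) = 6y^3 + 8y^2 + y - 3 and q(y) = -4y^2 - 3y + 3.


Distribute the minus sign:
  (6y^3 + 8y^2 + y - 3)
- (-4y^2 - 3y + 3)
Negate second polynomial: 4y^2 + 3y - 3
Add: 6y^3 + 12y^2 + 4y - 6


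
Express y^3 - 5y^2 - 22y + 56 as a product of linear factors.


Try integer roots (divisors of 56). y=2: p(2)=0.
Divide out (y - 2): quotient is y^2 - 3y - 28.
Factor the quadratic: (y - 7)(y + 4)
Result: (y - 2)(y - 7)(y + 4)


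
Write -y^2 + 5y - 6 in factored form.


Roots satisfy r1 + r2 = -b/a = 5 and r1*r2 = c/a = 6.
So r1 = 2, r2 = 3.
-y^2 + 5y - 6 = -(y - r1)(y - r2) = -(y - 2)(y - 3)


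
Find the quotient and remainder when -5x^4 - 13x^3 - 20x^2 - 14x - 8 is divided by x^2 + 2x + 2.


(-5x^4 - 13x^3 - 20x^2 - 14x - 8) / (x^2 + 2x + 2)
Step 1: -5x^2 * (x^2 + 2x + 2) = -5x^4 - 10x^3 - 10x^2; subtract.
Step 2: -3x * (x^2 + 2x + 2) = -3x^3 - 6x^2 - 6x; subtract.
Step 3: -4 * (x^2 + 2x + 2) = -4x^2 - 8x - 8; subtract.
Quotient: -5x^2 - 3x - 4, Remainder: 0


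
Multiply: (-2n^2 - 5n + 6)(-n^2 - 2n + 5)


Distribute each term of the first polynomial:
  (-2n^2)(-n^2 - 2n + 5) = 2n^4 + 4n^3 - 10n^2
  (-5n)(-n^2 - 2n + 5) = 5n^3 + 10n^2 - 25n
  (6)(-n^2 - 2n + 5) = -6n^2 - 12n + 30
Sum: 2n^4 + 9n^3 - 6n^2 - 37n + 30


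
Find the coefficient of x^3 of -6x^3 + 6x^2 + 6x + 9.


Read off the coefficient of x^3: -6


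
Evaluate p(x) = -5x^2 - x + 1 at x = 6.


Using direct substitution:
  -5 * (6)^2 = -180
  -1 * (6)^1 = -6
  constant: 1
Sum = -180 - 6 + 1 = -185


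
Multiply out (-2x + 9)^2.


Expand (-2x + 9)^2 by repeated multiplication:
= 4x^2 - 36x + 81


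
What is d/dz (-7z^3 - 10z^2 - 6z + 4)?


Apply the power rule term by term:
  d/dz(-7z^3) = -21z^2
  d/dz(-10z^2) = -20z
  d/dz(-6z) = -6
  d/dz(4) = 0
p'(z) = -21z^2 - 20z - 6


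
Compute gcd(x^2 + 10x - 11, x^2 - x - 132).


Factor each:
  x^2 + 10x - 11 = (x + 11)(x - 1)
  x^2 - x - 132 = (x + 11)(x - 12)
Common monic factor: x + 11


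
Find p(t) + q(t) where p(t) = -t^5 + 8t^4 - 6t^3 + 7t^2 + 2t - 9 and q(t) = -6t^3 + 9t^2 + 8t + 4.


Align terms by degree and add:
  -t^5 + 8t^4 - 6t^3 + 7t^2 + 2t - 9
  -6t^3 + 9t^2 + 8t + 4
= -t^5 + 8t^4 - 12t^3 + 16t^2 + 10t - 5


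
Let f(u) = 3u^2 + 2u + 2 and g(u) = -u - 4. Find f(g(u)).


Substitute g(u) into f:
f(g(u)) = 3*(-u - 4)^2 + 2*(-u - 4) + 2
(-u - 4)^2 = u^2 + 8u + 16
Expand and combine: 3u^2 + 22u + 42


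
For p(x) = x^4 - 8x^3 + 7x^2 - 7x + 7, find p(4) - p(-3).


p(4) = -165
p(-3) = 388
p(4) - p(-3) = -165 - 388 = -553


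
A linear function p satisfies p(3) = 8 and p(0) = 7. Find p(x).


p(x) = mx + b. Using p(3)=8, p(0)=7:
m = (8 - 7)/(3) = 1/3 = 1/3
b = 8 - m*(3) = 8 - 1 = 7
p(x) = (1/3)x + 7


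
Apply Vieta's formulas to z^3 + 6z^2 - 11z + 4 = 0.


Monic cubic z^3+bz^2+cz+d=0: sum=-b, pairwise sum=c, product=-d.
b=6, c=-11, d=4
r1+r2+r3 = -6
r1r2+r1r3+r2r3 = -11
r1r2r3 = -4


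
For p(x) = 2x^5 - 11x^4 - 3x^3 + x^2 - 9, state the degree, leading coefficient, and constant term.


Highest power of x is 5, with coefficient 2. Constant term is -9.
Degree = 5, leading coefficient = 2, constant term = -9


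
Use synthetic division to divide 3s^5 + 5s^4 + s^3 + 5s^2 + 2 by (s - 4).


Synthetic division with c = 4. Coefficients: 3, 5, 1, 5, 0, 2
Bring down 3.
  3 * 4 = 12; 12 + 5 = 17
  17 * 4 = 68; 68 + 1 = 69
  69 * 4 = 276; 276 + 5 = 281
  281 * 4 = 1124; 1124 + 0 = 1124
  1124 * 4 = 4496; 4496 + 2 = 4498
Quotient: 3s^4 + 17s^3 + 69s^2 + 281s + 1124, Remainder: 4498


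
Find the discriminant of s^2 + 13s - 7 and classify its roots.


D = b^2 - 4ac = (13)^2 - 4(1)(-7) = 169 + 28 = 197
Since D > 0: two distinct irrational roots


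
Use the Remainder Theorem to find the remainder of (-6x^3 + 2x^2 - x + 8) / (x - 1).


By the Remainder Theorem, the remainder equals p(1):
  -6*(1)^3 = -6
  2*(1)^2 = 2
  -1*(1)^1 = -1
  constant: 8
Sum: -6 + 2 - 1 + 8 = 3


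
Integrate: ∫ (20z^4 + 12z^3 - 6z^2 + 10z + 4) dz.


Reverse power rule on each term:
  ∫ 20z^4 dz = 4z^5
  ∫ 12z^3 dz = 3z^4
  ∫ -6z^2 dz = -2z^3
  ∫ 10z dz = 5z^2
  ∫ 4 dz = 4z
F(z) = 4z^5 + 3z^4 - 2z^3 + 5z^2 + 4z + C


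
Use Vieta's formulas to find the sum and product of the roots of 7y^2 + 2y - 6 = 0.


For ay^2+by+c=0: sum = -b/a, product = c/a.
a=7, b=2, c=-6
Sum = -(2)/7 = -2/7
Product = (-6)/7 = -6/7


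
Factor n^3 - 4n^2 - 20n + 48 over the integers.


Try integer roots (divisors of 48). n=2: p(2)=0.
Divide out (n - 2): quotient is n^2 - 2n - 24.
Factor the quadratic: (n + 4)(n - 6)
Result: (n - 2)(n + 4)(n - 6)


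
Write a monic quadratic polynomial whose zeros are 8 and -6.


p(x) = (x - 8)(x + 6)
Expand: x^2 - 2x - 48


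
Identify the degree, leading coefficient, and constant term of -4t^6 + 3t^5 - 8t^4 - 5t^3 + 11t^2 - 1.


Highest power of t is 6, with coefficient -4. Constant term is -1.
Degree = 6, leading coefficient = -4, constant term = -1


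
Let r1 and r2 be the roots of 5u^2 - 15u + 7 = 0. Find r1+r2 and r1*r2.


For au^2+bu+c=0: sum = -b/a, product = c/a.
a=5, b=-15, c=7
Sum = -(-15)/5 = 3
Product = (7)/5 = 7/5


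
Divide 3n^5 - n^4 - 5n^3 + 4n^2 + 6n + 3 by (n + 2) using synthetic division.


Synthetic division with c = -2. Coefficients: 3, -1, -5, 4, 6, 3
Bring down 3.
  3 * -2 = -6; -6 - 1 = -7
  -7 * -2 = 14; 14 - 5 = 9
  9 * -2 = -18; -18 + 4 = -14
  -14 * -2 = 28; 28 + 6 = 34
  34 * -2 = -68; -68 + 3 = -65
Quotient: 3n^4 - 7n^3 + 9n^2 - 14n + 34, Remainder: -65


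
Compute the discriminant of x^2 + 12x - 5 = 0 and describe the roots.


D = b^2 - 4ac = (12)^2 - 4(1)(-5) = 144 + 20 = 164
Since D > 0: two distinct irrational roots


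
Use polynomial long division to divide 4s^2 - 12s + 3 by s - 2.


(4s^2 - 12s + 3) / (s - 2)
Step 1: 4s * (s - 2) = 4s^2 - 8s; subtract.
Step 2: -4 * (s - 2) = -4s + 8; subtract.
Quotient: 4s - 4, Remainder: -5


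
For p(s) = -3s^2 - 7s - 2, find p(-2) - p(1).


p(-2) = 0
p(1) = -12
p(-2) - p(1) = 0 + 12 = 12


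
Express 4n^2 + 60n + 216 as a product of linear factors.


Roots satisfy r1 + r2 = -b/a = -15 and r1*r2 = c/a = 54.
So r1 = -6, r2 = -9.
4n^2 + 60n + 216 = 4(n - r1)(n - r2) = 4(n + 6)(n + 9)


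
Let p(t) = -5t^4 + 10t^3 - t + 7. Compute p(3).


Using direct substitution:
  -5 * (3)^4 = -405
  10 * (3)^3 = 270
  0 * (3)^2 = 0
  -1 * (3)^1 = -3
  constant: 7
Sum = -405 + 270 + 0 - 3 + 7 = -131


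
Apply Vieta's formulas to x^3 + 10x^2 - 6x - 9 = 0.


Monic cubic x^3+bx^2+cx+d=0: sum=-b, pairwise sum=c, product=-d.
b=10, c=-6, d=-9
r1+r2+r3 = -10
r1r2+r1r3+r2r3 = -6
r1r2r3 = 9


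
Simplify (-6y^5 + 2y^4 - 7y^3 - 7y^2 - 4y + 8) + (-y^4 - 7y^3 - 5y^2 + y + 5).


Align terms by degree and add:
  -6y^5 + 2y^4 - 7y^3 - 7y^2 - 4y + 8
  -y^4 - 7y^3 - 5y^2 + y + 5
= -6y^5 + y^4 - 14y^3 - 12y^2 - 3y + 13


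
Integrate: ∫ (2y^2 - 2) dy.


Reverse power rule on each term:
  ∫ 2y^2 dy = (2/3)y^3
  ∫ -2 dy = -2y
F(y) = (2/3)y^3 - 2y + C


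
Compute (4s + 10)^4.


Expand (4s + 10)^4 by repeated multiplication:
  (4s + 10)^2 = 16s^2 + 80s + 100
  (4s + 10)^3 = 64s^3 + 480s^2 + 1200s + 1000
= 256s^4 + 2560s^3 + 9600s^2 + 16000s + 10000


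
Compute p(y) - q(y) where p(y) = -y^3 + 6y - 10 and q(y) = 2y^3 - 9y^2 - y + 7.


Distribute the minus sign:
  (-y^3 + 6y - 10)
- (2y^3 - 9y^2 - y + 7)
Negate second polynomial: -2y^3 + 9y^2 + y - 7
Add: -3y^3 + 9y^2 + 7y - 17


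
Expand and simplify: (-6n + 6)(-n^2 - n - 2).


Distribute each term of the first polynomial:
  (-6n)(-n^2 - n - 2) = 6n^3 + 6n^2 + 12n
  (6)(-n^2 - n - 2) = -6n^2 - 6n - 12
Sum: 6n^3 + 6n - 12


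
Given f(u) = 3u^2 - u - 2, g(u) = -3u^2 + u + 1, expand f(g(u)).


Substitute g(u) into f:
f(g(u)) = 3*(-3u^2 + u + 1)^2 + (-1)*(-3u^2 + u + 1) + (-2)
(-3u^2 + u + 1)^2 = 9u^4 - 6u^3 - 5u^2 + 2u + 1
Expand and combine: 27u^4 - 18u^3 - 12u^2 + 5u


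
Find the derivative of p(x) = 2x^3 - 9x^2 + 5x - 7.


Apply the power rule term by term:
  d/dx(2x^3) = 6x^2
  d/dx(-9x^2) = -18x
  d/dx(5x) = 5
  d/dx(-7) = 0
p'(x) = 6x^2 - 18x + 5


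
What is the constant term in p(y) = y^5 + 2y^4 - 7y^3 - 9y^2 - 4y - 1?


Read off the constant term: -1


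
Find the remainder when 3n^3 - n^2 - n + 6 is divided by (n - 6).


By the Remainder Theorem, the remainder equals p(6):
  3*(6)^3 = 648
  -1*(6)^2 = -36
  -1*(6)^1 = -6
  constant: 6
Sum: 648 - 36 - 6 + 6 = 612


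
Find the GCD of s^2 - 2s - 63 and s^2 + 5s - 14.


Factor each:
  s^2 - 2s - 63 = (s + 7)(s - 9)
  s^2 + 5s - 14 = (s + 7)(s - 2)
Common monic factor: s + 7


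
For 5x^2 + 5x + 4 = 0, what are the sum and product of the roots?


For ax^2+bx+c=0: sum = -b/a, product = c/a.
a=5, b=5, c=4
Sum = -(5)/5 = -1
Product = (4)/5 = 4/5
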